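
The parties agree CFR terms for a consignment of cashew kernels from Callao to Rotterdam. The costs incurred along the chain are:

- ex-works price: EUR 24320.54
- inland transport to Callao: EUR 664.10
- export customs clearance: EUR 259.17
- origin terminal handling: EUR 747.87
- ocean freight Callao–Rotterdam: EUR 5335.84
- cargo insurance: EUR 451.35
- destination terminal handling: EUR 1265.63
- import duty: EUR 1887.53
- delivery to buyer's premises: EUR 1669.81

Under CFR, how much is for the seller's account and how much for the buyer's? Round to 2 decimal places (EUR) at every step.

CFR: the seller pays costs through ocean freight to the destination port, but not insurance.
Seller's account: goods 24320.54 + inland to port 664.10 + export clearance 259.17 + origin terminal 747.87 + freight 5335.84 = 31327.52
Buyer's account: insurance 451.35 + destination terminal 1265.63 + duty 1887.53 + delivery 1669.81 = 5274.32

Seller: EUR 31327.52; buyer: EUR 5274.32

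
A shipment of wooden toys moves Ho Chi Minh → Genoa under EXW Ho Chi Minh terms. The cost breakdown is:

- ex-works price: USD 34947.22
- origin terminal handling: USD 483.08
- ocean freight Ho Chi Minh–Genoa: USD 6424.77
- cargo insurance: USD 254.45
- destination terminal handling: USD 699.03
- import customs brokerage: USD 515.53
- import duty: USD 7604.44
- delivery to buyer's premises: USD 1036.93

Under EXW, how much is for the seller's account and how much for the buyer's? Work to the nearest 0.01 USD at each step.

EXW: the seller makes goods available at their premises; the buyer bears all onward costs.
Seller's account: goods 34947.22 = 34947.22
Buyer's account: origin terminal 483.08 + freight 6424.77 + insurance 254.45 + destination terminal 699.03 + brokerage 515.53 + duty 7604.44 + delivery 1036.93 = 17018.23

Seller: USD 34947.22; buyer: USD 17018.23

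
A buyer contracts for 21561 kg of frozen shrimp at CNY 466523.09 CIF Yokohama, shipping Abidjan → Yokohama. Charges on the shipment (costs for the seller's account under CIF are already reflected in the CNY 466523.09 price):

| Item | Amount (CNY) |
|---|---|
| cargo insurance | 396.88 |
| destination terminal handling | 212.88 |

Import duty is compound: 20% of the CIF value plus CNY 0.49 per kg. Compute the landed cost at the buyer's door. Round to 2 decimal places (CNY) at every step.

CIF: the seller pays costs through ocean freight and marine insurance to the destination port.
Already in the invoice (seller's account under CIF): insurance — exclude.
The CIF price already equals the CIF value: 466523.09
Ad valorem component: 466523.09 × 20% = 93304.62
Specific component: 21561 × 0.49 = 10564.89
Import duty = 93304.62 + 10564.89 = 103869.51
Buyer bears: destination terminal 212.88 + duty 103869.51 = 104082.39
Landed cost = invoice 466523.09 + 104082.39 = 570605.48

Total landed cost: CNY 570605.48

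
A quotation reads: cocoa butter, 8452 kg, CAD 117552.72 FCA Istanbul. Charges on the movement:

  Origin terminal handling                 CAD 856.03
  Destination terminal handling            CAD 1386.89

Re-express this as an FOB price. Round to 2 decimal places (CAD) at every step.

FOB price: CAD 118408.75

Not relevant to the conversion: destination terminal — on the buyer under both terms; not part of either seller's price.
From FCA to FOB, the seller additionally bears: origin terminal.
FOB price = 117552.72 + 856.03 = 118408.75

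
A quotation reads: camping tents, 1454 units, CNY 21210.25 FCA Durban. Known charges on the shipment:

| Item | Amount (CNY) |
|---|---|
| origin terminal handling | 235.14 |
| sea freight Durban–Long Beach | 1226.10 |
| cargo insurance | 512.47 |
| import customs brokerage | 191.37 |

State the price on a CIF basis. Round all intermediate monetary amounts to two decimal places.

CIF price: CNY 23183.96

Not relevant to the conversion: brokerage — on the buyer under both terms; not part of either seller's price.
From FCA to CIF, the seller additionally bears: origin terminal, freight, insurance.
CIF price = 21210.25 + 235.14 + 1226.10 + 512.47 = 23183.96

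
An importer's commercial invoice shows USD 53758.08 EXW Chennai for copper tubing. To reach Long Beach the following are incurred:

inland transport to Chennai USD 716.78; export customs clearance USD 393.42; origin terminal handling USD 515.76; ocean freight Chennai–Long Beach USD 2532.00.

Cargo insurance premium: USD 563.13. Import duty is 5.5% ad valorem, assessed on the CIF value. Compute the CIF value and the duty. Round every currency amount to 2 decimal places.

CIF = EXW price + pre-shipment costs + freight + insurance
CIF = 53758.08 + 716.78 + 393.42 + 515.76 + 2532.00 + 563.13 = 58479.17
Import duty = 58479.17 × 5.5% = 3216.35

CIF value: USD 58479.17; import duty: USD 3216.35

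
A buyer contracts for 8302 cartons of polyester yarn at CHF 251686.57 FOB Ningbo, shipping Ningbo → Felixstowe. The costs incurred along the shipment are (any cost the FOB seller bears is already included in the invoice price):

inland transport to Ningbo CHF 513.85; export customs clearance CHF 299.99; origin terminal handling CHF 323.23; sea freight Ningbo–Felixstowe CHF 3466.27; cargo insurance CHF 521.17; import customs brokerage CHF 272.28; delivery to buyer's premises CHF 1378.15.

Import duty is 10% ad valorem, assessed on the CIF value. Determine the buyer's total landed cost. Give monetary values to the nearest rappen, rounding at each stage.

Total landed cost: CHF 282891.84

FOB: the seller bears costs until goods are on board at the origin port; the buyer bears freight, insurance and all costs thereafter.
Already in the invoice (seller's account under FOB): inland to port, export clearance, origin terminal — exclude.
CIF value = FOB price + freight + insurance = 251686.57 + 3466.27 + 521.17 = 255674.01
Import duty = 255674.01 × 10% = 25567.40
Buyer bears: freight 3466.27 + insurance 521.17 + brokerage 272.28 + delivery 1378.15 + duty 25567.40 = 31205.27
Landed cost = invoice 251686.57 + 31205.27 = 282891.84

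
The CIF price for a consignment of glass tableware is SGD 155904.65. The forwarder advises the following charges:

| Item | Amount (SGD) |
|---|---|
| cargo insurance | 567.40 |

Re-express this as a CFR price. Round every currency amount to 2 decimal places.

CFR price: SGD 155337.25

From CIF to CFR, the seller no longer bears: insurance.
CFR price = 155904.65 − 567.40 = 155337.25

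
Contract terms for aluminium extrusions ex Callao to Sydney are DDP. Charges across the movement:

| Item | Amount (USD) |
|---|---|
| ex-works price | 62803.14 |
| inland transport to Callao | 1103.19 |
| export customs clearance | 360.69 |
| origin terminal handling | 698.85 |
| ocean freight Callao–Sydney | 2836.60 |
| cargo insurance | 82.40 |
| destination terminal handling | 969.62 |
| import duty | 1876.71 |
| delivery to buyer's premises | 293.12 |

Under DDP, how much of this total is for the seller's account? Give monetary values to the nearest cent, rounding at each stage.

DDP: the seller bears all costs including import duty.
Seller's account: goods 62803.14 + inland to port 1103.19 + export clearance 360.69 + origin terminal 698.85 + freight 2836.60 + insurance 82.40 + destination terminal 969.62 + duty 1876.71 + delivery 293.12 = 71024.32
Buyer's account: 0.00

Seller's account: USD 71024.32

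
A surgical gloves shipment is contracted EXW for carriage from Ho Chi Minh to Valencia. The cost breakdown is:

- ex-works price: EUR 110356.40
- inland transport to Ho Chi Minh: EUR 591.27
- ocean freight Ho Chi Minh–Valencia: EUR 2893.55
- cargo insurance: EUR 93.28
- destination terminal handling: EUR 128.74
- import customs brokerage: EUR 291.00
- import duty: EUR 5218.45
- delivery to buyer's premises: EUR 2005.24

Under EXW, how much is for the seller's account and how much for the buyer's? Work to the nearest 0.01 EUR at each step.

EXW: the seller makes goods available at their premises; the buyer bears all onward costs.
Seller's account: goods 110356.40 = 110356.40
Buyer's account: inland to port 591.27 + freight 2893.55 + insurance 93.28 + destination terminal 128.74 + brokerage 291.00 + duty 5218.45 + delivery 2005.24 = 11221.53

Seller: EUR 110356.40; buyer: EUR 11221.53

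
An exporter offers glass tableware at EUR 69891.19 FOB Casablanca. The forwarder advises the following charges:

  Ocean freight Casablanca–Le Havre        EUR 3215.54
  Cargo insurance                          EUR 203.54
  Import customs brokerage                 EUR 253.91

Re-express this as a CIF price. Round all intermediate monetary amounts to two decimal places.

CIF price: EUR 73310.27

Not relevant to the conversion: brokerage — on the buyer under both terms; not part of either seller's price.
From FOB to CIF, the seller additionally bears: freight, insurance.
CIF price = 69891.19 + 3215.54 + 203.54 = 73310.27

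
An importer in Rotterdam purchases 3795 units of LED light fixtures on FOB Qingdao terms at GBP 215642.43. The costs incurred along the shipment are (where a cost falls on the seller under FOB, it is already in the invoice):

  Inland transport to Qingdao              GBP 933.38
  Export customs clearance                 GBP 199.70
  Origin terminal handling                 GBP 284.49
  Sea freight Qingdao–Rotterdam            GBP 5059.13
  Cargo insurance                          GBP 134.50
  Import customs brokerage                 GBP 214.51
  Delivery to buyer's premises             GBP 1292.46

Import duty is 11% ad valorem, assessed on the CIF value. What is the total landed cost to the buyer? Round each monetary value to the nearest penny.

Total landed cost: GBP 246635.00

FOB: the seller bears costs until goods are on board at the origin port; the buyer bears freight, insurance and all costs thereafter.
Already in the invoice (seller's account under FOB): inland to port, export clearance, origin terminal — exclude.
CIF value = FOB price + freight + insurance = 215642.43 + 5059.13 + 134.50 = 220836.06
Import duty = 220836.06 × 11% = 24291.97
Buyer bears: freight 5059.13 + insurance 134.50 + brokerage 214.51 + delivery 1292.46 + duty 24291.97 = 30992.57
Landed cost = invoice 215642.43 + 30992.57 = 246635.00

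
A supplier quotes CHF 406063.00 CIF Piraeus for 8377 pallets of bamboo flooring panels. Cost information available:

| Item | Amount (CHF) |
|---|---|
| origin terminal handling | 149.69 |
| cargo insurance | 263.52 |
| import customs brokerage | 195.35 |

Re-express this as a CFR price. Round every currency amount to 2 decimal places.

CFR price: CHF 405799.48

Not relevant to the conversion: origin terminal — on the seller under both CIF and CFR; already in the CIF price and stays in the CFR price. brokerage — on the buyer under both terms; not part of either seller's price.
From CIF to CFR, the seller no longer bears: insurance.
CFR price = 406063.00 − 263.52 = 405799.48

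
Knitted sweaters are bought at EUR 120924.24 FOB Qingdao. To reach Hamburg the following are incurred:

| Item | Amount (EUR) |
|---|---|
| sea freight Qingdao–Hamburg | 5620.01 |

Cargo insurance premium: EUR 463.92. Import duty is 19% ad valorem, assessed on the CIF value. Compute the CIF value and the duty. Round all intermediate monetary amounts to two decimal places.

CIF = FOB price + freight + insurance
CIF = 120924.24 + 5620.01 + 463.92 = 127008.17
Import duty = 127008.17 × 19% = 24131.55

CIF value: EUR 127008.17; import duty: EUR 24131.55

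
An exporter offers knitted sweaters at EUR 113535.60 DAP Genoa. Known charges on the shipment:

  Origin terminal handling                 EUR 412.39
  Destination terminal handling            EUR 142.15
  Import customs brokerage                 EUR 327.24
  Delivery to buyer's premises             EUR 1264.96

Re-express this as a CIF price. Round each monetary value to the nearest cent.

CIF price: EUR 112128.49

Not relevant to the conversion: origin terminal — on the seller under both DAP and CIF; already in the DAP price and stays in the CIF price. brokerage — on the buyer under both terms; not part of either seller's price.
From DAP to CIF, the seller no longer bears: destination terminal, delivery.
CIF price = 113535.60 − 142.15 − 1264.96 = 112128.49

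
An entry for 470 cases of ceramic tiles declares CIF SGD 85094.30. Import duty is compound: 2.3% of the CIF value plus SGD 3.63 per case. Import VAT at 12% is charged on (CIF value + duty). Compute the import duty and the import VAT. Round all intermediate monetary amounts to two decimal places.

Ad valorem component: 85094.30 × 2.3% = 1957.17
Specific component: 470 × 3.63 = 1706.10
Import duty = 1957.17 + 1706.10 = 3663.27
VAT base = CIF + duty = 85094.30 + 3663.27 = 88757.57
Import VAT = 88757.57 × 12% = 10650.91

Import duty: SGD 3663.27; import VAT: SGD 10650.91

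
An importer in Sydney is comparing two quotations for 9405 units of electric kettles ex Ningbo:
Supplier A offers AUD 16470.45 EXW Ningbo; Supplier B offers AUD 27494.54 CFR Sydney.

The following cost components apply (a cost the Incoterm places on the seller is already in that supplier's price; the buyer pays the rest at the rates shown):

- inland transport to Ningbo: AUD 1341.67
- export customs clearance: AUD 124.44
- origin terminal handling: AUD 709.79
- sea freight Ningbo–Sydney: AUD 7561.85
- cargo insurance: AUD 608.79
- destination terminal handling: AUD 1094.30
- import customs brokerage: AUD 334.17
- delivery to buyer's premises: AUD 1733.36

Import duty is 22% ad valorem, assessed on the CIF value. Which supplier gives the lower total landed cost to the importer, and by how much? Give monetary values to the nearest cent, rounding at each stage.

Supplier A is cheaper by AUD 1569.33

Supplier A (EXW):
CIF value = EXW price + inland to port + export clearance + origin terminal + freight + insurance = 16470.45 + 1341.67 + 124.44 + 709.79 + 7561.85 + 608.79 = 26816.99
Import duty = 26816.99 × 22% = 5899.74
Buyer bears (A): 1341.67 + 124.44 + 709.79 + 7561.85 + 608.79 + 1094.30 + 334.17 + 1733.36 = 13508.37
Landed cost (A) = invoice 16470.45 + 13508.37 + duty 5899.74 = 35878.56
Supplier B (CFR):
CIF value = CFR price + insurance = 27494.54 + 608.79 = 28103.33
Import duty = 28103.33 × 22% = 6182.73
Buyer bears (B): 608.79 + 1094.30 + 334.17 + 1733.36 = 3770.62
Landed cost (B) = invoice 27494.54 + 3770.62 + duty 6182.73 = 37447.89
Difference = |35878.56 − 37447.89| = 1569.33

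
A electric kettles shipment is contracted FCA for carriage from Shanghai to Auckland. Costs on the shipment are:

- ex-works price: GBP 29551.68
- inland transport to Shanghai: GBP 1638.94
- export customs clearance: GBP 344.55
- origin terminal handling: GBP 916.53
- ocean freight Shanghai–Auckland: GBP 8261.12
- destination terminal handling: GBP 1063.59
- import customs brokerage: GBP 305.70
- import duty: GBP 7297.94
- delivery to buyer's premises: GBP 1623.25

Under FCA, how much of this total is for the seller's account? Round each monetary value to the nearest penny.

Seller's account: GBP 31535.17

FCA: the seller delivers export-cleared goods to the carrier; the buyer bears costs from that point.
Seller's account: goods 29551.68 + inland to port 1638.94 + export clearance 344.55 = 31535.17
Buyer's account: origin terminal 916.53 + freight 8261.12 + destination terminal 1063.59 + brokerage 305.70 + duty 7297.94 + delivery 1623.25 = 19468.13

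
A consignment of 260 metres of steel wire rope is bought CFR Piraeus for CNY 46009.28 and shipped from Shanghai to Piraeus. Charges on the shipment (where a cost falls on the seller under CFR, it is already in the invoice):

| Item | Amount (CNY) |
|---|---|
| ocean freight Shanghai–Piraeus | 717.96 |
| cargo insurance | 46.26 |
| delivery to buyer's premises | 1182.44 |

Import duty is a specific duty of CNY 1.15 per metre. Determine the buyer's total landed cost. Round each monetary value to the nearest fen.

CFR: the seller pays costs through ocean freight to the destination port, but not insurance.
Already in the invoice (seller's account under CFR): freight — exclude.
CIF value = CFR price + insurance = 46009.28 + 46.26 = 46055.54
Import duty = 260 × 1.15 = 299.00
Buyer bears: insurance 46.26 + delivery 1182.44 + duty 299.00 = 1527.70
Landed cost = invoice 46009.28 + 1527.70 = 47536.98

Total landed cost: CNY 47536.98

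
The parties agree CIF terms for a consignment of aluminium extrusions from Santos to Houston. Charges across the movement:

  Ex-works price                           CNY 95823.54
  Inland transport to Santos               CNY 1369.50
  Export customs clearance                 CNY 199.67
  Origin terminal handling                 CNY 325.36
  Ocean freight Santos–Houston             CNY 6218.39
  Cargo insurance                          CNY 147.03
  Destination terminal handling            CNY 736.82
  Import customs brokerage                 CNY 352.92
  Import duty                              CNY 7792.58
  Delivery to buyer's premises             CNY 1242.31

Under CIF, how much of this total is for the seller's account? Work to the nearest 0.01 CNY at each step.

Seller's account: CNY 104083.49

CIF: the seller pays costs through ocean freight and marine insurance to the destination port.
Seller's account: goods 95823.54 + inland to port 1369.50 + export clearance 199.67 + origin terminal 325.36 + freight 6218.39 + insurance 147.03 = 104083.49
Buyer's account: destination terminal 736.82 + brokerage 352.92 + duty 7792.58 + delivery 1242.31 = 10124.63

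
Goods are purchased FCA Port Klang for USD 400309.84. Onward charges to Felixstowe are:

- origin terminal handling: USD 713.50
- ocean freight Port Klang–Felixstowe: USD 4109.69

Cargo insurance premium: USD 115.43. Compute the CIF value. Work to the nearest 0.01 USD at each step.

CIF value: USD 405248.46

CIF = FCA price + pre-shipment costs + freight + insurance
CIF = 400309.84 + 713.50 + 4109.69 + 115.43 = 405248.46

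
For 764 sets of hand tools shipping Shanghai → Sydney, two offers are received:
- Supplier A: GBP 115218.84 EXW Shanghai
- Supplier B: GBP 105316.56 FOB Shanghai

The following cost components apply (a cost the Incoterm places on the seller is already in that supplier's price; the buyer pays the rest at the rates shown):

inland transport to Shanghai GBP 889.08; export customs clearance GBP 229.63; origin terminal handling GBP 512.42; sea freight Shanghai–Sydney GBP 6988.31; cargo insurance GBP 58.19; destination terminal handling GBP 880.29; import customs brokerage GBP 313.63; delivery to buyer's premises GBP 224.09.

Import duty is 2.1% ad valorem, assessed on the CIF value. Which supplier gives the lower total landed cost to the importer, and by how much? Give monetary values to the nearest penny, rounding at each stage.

Supplier A (EXW):
CIF value = EXW price + inland to port + export clearance + origin terminal + freight + insurance = 115218.84 + 889.08 + 229.63 + 512.42 + 6988.31 + 58.19 = 123896.47
Import duty = 123896.47 × 2.1% = 2601.83
Buyer bears (A): 889.08 + 229.63 + 512.42 + 6988.31 + 58.19 + 880.29 + 313.63 + 224.09 = 10095.64
Landed cost (A) = invoice 115218.84 + 10095.64 + duty 2601.83 = 127916.31
Supplier B (FOB):
CIF value = FOB price + freight + insurance = 105316.56 + 6988.31 + 58.19 = 112363.06
Import duty = 112363.06 × 2.1% = 2359.62
Buyer bears (B): 6988.31 + 58.19 + 880.29 + 313.63 + 224.09 = 8464.51
Landed cost (B) = invoice 105316.56 + 8464.51 + duty 2359.62 = 116140.69
Difference = |127916.31 − 116140.69| = 11775.62

Supplier B is cheaper by GBP 11775.62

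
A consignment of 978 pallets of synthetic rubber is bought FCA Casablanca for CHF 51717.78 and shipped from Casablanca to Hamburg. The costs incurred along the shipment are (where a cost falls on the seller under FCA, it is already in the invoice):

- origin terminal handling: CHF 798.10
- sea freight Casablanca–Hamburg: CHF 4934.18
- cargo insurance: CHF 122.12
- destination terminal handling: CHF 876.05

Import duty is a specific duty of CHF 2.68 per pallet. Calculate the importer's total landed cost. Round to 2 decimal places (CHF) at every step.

FCA: the seller delivers export-cleared goods to the carrier; the buyer bears costs from that point.
CIF value = FCA price + origin terminal + freight + insurance = 51717.78 + 798.10 + 4934.18 + 122.12 = 57572.18
Import duty = 978 × 2.68 = 2621.04
Buyer bears: origin terminal 798.10 + freight 4934.18 + insurance 122.12 + destination terminal 876.05 + duty 2621.04 = 9351.49
Landed cost = invoice 51717.78 + 9351.49 = 61069.27

Total landed cost: CHF 61069.27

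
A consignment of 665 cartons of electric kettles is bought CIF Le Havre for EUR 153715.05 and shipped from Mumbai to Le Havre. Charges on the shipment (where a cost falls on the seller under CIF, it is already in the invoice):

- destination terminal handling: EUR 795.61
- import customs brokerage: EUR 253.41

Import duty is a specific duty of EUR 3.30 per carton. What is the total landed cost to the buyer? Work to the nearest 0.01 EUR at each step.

CIF: the seller pays costs through ocean freight and marine insurance to the destination port.
The CIF price already equals the CIF value: 153715.05
Import duty = 665 × 3.30 = 2194.50
Buyer bears: destination terminal 795.61 + brokerage 253.41 + duty 2194.50 = 3243.52
Landed cost = invoice 153715.05 + 3243.52 = 156958.57

Total landed cost: EUR 156958.57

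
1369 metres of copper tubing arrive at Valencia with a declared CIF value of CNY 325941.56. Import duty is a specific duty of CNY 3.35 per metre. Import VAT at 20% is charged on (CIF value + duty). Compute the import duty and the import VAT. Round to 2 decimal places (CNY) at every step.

Import duty = 1369 × 3.35 = 4586.15
VAT base = CIF + duty = 325941.56 + 4586.15 = 330527.71
Import VAT = 330527.71 × 20% = 66105.54

Import duty: CNY 4586.15; import VAT: CNY 66105.54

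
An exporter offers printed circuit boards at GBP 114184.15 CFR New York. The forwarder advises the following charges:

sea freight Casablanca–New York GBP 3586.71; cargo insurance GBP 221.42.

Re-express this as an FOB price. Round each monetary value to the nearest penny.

FOB price: GBP 110597.44

Not relevant to the conversion: insurance — on the buyer under both terms; not part of either seller's price.
From CFR to FOB, the seller no longer bears: freight.
FOB price = 114184.15 − 3586.71 = 110597.44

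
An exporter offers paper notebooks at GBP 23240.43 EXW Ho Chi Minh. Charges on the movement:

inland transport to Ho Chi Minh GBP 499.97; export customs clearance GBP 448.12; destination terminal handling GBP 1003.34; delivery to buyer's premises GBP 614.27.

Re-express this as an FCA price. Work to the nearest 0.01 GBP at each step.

FCA price: GBP 24188.52

Not relevant to the conversion: delivery, destination terminal — on the buyer under both terms; not part of either seller's price.
From EXW to FCA, the seller additionally bears: inland to port, export clearance.
FCA price = 23240.43 + 499.97 + 448.12 = 24188.52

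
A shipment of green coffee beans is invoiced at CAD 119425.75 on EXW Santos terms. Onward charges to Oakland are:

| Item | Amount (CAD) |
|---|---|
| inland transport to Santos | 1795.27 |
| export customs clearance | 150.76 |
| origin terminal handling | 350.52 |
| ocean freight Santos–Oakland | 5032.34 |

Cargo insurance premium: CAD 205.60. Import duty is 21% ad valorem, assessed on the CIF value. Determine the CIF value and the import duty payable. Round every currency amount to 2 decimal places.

CIF = EXW price + pre-shipment costs + freight + insurance
CIF = 119425.75 + 1795.27 + 150.76 + 350.52 + 5032.34 + 205.60 = 126960.24
Import duty = 126960.24 × 21% = 26661.65

CIF value: CAD 126960.24; import duty: CAD 26661.65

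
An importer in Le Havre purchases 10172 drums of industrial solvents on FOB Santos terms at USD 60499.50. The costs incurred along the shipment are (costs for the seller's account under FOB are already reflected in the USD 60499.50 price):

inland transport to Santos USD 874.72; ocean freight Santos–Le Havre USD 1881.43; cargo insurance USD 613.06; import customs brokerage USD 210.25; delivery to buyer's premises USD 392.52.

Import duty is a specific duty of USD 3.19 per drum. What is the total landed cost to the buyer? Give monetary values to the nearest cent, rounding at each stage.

Total landed cost: USD 96045.44

FOB: the seller bears costs until goods are on board at the origin port; the buyer bears freight, insurance and all costs thereafter.
Already in the invoice (seller's account under FOB): inland to port — exclude.
CIF value = FOB price + freight + insurance = 60499.50 + 1881.43 + 613.06 = 62993.99
Import duty = 10172 × 3.19 = 32448.68
Buyer bears: freight 1881.43 + insurance 613.06 + brokerage 210.25 + delivery 392.52 + duty 32448.68 = 35545.94
Landed cost = invoice 60499.50 + 35545.94 = 96045.44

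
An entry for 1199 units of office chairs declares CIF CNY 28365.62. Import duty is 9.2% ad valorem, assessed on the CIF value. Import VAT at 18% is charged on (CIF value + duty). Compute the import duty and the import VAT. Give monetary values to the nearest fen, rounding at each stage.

Import duty: CNY 2609.64; import VAT: CNY 5575.55

Import duty = 28365.62 × 9.2% = 2609.64
VAT base = CIF + duty = 28365.62 + 2609.64 = 30975.26
Import VAT = 30975.26 × 18% = 5575.55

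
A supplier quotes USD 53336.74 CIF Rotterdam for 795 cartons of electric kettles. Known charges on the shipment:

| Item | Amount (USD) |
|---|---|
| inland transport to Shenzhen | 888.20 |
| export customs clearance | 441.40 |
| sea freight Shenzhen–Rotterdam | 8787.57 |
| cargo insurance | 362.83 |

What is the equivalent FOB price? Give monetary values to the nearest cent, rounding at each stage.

Not relevant to the conversion: export clearance, inland to port — on the seller under both CIF and FOB; already in the CIF price and stays in the FOB price.
From CIF to FOB, the seller no longer bears: freight, insurance.
FOB price = 53336.74 − 8787.57 − 362.83 = 44186.34

FOB price: USD 44186.34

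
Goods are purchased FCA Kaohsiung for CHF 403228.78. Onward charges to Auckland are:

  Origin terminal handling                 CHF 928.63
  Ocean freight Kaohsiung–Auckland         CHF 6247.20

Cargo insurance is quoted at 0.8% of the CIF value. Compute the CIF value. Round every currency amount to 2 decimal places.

Let C be the CIF value. C = FCA price + pre-shipment costs + freight + 0.8% × C
C − 0.8% × C = 403228.78 + 928.63 + 6247.20
0.992 × C = 410404.61
C = 410404.61 / 0.992 = 413714.32
Insurance premium = 0.8% × 413714.32 = 3309.71

CIF value: CHF 413714.32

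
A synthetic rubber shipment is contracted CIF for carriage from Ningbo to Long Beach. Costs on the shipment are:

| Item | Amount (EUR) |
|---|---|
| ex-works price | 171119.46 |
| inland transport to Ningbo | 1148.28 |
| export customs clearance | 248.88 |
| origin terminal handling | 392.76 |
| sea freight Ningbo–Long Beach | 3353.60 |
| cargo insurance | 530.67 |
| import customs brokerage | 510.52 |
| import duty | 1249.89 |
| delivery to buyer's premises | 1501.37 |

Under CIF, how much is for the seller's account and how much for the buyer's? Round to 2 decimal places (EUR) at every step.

CIF: the seller pays costs through ocean freight and marine insurance to the destination port.
Seller's account: goods 171119.46 + inland to port 1148.28 + export clearance 248.88 + origin terminal 392.76 + freight 3353.60 + insurance 530.67 = 176793.65
Buyer's account: brokerage 510.52 + duty 1249.89 + delivery 1501.37 = 3261.78

Seller: EUR 176793.65; buyer: EUR 3261.78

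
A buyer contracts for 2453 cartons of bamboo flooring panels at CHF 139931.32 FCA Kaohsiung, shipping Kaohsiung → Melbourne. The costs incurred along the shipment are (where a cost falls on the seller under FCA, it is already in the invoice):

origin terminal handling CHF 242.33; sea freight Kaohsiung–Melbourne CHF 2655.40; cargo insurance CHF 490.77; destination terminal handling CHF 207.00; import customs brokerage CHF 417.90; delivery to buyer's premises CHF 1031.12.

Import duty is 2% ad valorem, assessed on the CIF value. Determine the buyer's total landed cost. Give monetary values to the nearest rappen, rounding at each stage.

FCA: the seller delivers export-cleared goods to the carrier; the buyer bears costs from that point.
CIF value = FCA price + origin terminal + freight + insurance = 139931.32 + 242.33 + 2655.40 + 490.77 = 143319.82
Import duty = 143319.82 × 2% = 2866.40
Buyer bears: origin terminal 242.33 + freight 2655.40 + insurance 490.77 + destination terminal 207.00 + brokerage 417.90 + delivery 1031.12 + duty 2866.40 = 7910.92
Landed cost = invoice 139931.32 + 7910.92 = 147842.24

Total landed cost: CHF 147842.24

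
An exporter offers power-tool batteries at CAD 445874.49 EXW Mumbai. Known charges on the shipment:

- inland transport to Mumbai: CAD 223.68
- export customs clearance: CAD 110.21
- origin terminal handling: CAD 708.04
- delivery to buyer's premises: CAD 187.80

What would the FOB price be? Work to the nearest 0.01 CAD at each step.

FOB price: CAD 446916.42

Not relevant to the conversion: delivery — on the buyer under both terms; not part of either seller's price.
From EXW to FOB, the seller additionally bears: inland to port, export clearance, origin terminal.
FOB price = 445874.49 + 223.68 + 110.21 + 708.04 = 446916.42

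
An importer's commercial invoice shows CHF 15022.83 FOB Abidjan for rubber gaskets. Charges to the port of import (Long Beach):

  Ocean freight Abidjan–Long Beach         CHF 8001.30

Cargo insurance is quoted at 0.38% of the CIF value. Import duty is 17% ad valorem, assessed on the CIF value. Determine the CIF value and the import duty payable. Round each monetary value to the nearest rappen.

CIF value: CHF 23111.96; import duty: CHF 3929.03

Let C be the CIF value. C = FOB price + freight + 0.38% × C
C − 0.38% × C = 15022.83 + 8001.30
0.9962 × C = 23024.13
C = 23024.13 / 0.9962 = 23111.96
Insurance premium = 0.38% × 23111.96 = 87.83
Import duty = 23111.96 × 17% = 3929.03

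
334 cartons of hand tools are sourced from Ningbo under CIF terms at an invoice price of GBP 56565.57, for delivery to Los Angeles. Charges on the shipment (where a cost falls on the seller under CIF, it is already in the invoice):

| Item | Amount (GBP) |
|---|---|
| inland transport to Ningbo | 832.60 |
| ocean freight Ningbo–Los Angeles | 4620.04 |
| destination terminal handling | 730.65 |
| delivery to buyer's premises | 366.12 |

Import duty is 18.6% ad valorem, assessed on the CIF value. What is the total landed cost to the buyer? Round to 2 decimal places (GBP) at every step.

Total landed cost: GBP 68183.54

CIF: the seller pays costs through ocean freight and marine insurance to the destination port.
Already in the invoice (seller's account under CIF): inland to port, freight — exclude.
The CIF price already equals the CIF value: 56565.57
Import duty = 56565.57 × 18.6% = 10521.20
Buyer bears: destination terminal 730.65 + delivery 366.12 + duty 10521.20 = 11617.97
Landed cost = invoice 56565.57 + 11617.97 = 68183.54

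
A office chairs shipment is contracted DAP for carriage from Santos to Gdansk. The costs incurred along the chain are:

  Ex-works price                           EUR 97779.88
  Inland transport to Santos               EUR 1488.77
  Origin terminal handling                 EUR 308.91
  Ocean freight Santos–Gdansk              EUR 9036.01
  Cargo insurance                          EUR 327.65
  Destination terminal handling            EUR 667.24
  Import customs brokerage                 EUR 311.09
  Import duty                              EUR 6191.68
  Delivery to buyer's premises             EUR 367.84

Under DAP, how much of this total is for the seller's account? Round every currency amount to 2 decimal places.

DAP: the seller bears all costs to the named destination except import duty and clearance.
Seller's account: goods 97779.88 + inland to port 1488.77 + origin terminal 308.91 + freight 9036.01 + insurance 327.65 + destination terminal 667.24 + delivery 367.84 = 109976.30
Buyer's account: brokerage 311.09 + duty 6191.68 = 6502.77

Seller's account: EUR 109976.30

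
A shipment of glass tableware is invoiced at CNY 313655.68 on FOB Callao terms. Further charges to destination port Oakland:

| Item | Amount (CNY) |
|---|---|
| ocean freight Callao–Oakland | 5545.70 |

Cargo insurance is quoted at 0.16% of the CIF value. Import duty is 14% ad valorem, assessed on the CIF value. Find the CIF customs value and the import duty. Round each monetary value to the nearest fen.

CIF value: CNY 319712.92; import duty: CNY 44759.81

Let C be the CIF value. C = FOB price + freight + 0.16% × C
C − 0.16% × C = 313655.68 + 5545.70
0.9984 × C = 319201.38
C = 319201.38 / 0.9984 = 319712.92
Insurance premium = 0.16% × 319712.92 = 511.54
Import duty = 319712.92 × 14% = 44759.81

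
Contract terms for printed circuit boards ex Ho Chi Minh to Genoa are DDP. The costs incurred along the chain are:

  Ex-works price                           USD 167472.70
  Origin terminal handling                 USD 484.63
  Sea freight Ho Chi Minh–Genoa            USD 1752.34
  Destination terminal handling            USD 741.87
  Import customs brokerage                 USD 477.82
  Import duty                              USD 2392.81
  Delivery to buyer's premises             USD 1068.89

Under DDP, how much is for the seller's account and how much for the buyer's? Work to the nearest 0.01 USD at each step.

DDP: the seller bears all costs including import duty.
Seller's account: goods 167472.70 + origin terminal 484.63 + freight 1752.34 + destination terminal 741.87 + brokerage 477.82 + duty 2392.81 + delivery 1068.89 = 174391.06
Buyer's account: 0.00

Seller: USD 174391.06; buyer: USD 0.00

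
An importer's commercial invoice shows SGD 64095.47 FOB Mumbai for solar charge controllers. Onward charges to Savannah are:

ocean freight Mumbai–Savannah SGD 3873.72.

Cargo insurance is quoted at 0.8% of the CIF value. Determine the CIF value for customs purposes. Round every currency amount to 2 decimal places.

CIF value: SGD 68517.33

Let C be the CIF value. C = FOB price + freight + 0.8% × C
C − 0.8% × C = 64095.47 + 3873.72
0.992 × C = 67969.19
C = 67969.19 / 0.992 = 68517.33
Insurance premium = 0.8% × 68517.33 = 548.14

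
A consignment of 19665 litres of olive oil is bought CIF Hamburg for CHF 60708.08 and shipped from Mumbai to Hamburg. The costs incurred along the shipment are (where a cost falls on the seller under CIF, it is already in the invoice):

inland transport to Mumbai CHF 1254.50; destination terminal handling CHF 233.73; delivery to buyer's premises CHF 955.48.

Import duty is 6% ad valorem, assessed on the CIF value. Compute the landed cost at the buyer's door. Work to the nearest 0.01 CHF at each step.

Total landed cost: CHF 65539.77

CIF: the seller pays costs through ocean freight and marine insurance to the destination port.
Already in the invoice (seller's account under CIF): inland to port — exclude.
The CIF price already equals the CIF value: 60708.08
Import duty = 60708.08 × 6% = 3642.48
Buyer bears: destination terminal 233.73 + delivery 955.48 + duty 3642.48 = 4831.69
Landed cost = invoice 60708.08 + 4831.69 = 65539.77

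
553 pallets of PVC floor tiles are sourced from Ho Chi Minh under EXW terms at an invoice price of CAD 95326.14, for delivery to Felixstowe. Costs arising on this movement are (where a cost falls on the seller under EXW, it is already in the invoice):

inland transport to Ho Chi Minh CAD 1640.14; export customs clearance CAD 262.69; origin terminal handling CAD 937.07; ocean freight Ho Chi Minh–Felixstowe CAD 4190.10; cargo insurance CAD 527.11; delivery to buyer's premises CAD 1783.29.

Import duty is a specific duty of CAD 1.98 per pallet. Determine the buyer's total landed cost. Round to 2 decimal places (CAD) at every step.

Total landed cost: CAD 105761.48

EXW: the seller makes goods available at their premises; the buyer bears all onward costs.
CIF value = EXW price + inland to port + export clearance + origin terminal + freight + insurance = 95326.14 + 1640.14 + 262.69 + 937.07 + 4190.10 + 527.11 = 102883.25
Import duty = 553 × 1.98 = 1094.94
Buyer bears: inland to port 1640.14 + export clearance 262.69 + origin terminal 937.07 + freight 4190.10 + insurance 527.11 + delivery 1783.29 + duty 1094.94 = 10435.34
Landed cost = invoice 95326.14 + 10435.34 = 105761.48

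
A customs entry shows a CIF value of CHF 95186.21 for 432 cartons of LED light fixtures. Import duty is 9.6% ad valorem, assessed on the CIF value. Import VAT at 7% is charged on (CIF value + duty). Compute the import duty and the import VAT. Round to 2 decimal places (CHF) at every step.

Import duty = 95186.21 × 9.6% = 9137.88
VAT base = CIF + duty = 95186.21 + 9137.88 = 104324.09
Import VAT = 104324.09 × 7% = 7302.69

Import duty: CHF 9137.88; import VAT: CHF 7302.69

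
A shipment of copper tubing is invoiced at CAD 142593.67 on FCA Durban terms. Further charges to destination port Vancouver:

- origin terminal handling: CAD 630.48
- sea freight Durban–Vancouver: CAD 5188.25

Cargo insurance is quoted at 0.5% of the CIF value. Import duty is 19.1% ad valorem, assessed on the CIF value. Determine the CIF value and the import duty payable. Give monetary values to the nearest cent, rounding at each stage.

Let C be the CIF value. C = FCA price + pre-shipment costs + freight + 0.5% × C
C − 0.5% × C = 142593.67 + 630.48 + 5188.25
0.995 × C = 148412.40
C = 148412.40 / 0.995 = 149158.19
Insurance premium = 0.5% × 149158.19 = 745.79
Import duty = 149158.19 × 19.1% = 28489.21

CIF value: CAD 149158.19; import duty: CAD 28489.21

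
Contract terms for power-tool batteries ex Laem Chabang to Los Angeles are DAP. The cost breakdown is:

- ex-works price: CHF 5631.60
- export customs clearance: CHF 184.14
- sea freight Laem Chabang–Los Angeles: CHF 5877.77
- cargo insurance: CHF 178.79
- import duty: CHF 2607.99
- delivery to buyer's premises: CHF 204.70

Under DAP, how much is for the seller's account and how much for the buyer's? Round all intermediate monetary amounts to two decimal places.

Seller: CHF 12077.00; buyer: CHF 2607.99

DAP: the seller bears all costs to the named destination except import duty and clearance.
Seller's account: goods 5631.60 + export clearance 184.14 + freight 5877.77 + insurance 178.79 + delivery 204.70 = 12077.00
Buyer's account: duty 2607.99 = 2607.99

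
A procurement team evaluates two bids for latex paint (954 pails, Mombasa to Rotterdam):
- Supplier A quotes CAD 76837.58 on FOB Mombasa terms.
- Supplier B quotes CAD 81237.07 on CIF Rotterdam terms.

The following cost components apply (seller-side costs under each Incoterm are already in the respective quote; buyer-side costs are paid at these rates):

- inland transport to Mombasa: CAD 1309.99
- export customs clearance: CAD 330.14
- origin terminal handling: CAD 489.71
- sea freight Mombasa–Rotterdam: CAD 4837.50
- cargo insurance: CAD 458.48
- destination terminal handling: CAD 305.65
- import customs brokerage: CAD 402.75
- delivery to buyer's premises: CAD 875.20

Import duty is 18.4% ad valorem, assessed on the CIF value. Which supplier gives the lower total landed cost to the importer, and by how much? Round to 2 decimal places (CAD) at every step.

Supplier A (FOB):
CIF value = FOB price + freight + insurance = 76837.58 + 4837.50 + 458.48 = 82133.56
Import duty = 82133.56 × 18.4% = 15112.58
Buyer bears (A): 4837.50 + 458.48 + 305.65 + 402.75 + 875.20 = 6879.58
Landed cost (A) = invoice 76837.58 + 6879.58 + duty 15112.58 = 98829.74
Supplier B (CIF):
The CIF price already equals the CIF value: 81237.07
Import duty = 81237.07 × 18.4% = 14947.62
Buyer bears (B): 305.65 + 402.75 + 875.20 = 1583.60
Landed cost (B) = invoice 81237.07 + 1583.60 + duty 14947.62 = 97768.29
Difference = |98829.74 − 97768.29| = 1061.45

Supplier B is cheaper by CAD 1061.45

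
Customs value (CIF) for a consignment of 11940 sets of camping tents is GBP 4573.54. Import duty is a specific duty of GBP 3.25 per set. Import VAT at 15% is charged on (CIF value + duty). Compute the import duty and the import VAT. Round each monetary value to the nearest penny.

Import duty: GBP 38805.00; import VAT: GBP 6506.78

Import duty = 11940 × 3.25 = 38805.00
VAT base = CIF + duty = 4573.54 + 38805.00 = 43378.54
Import VAT = 43378.54 × 15% = 6506.78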